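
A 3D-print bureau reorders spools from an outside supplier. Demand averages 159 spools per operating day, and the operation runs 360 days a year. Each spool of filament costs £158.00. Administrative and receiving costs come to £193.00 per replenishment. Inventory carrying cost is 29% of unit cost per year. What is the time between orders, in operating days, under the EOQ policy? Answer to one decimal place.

Annual demand D = 159 × 360 = 57,240.
Holding cost H = 0.29 × £158.00 = £45.8200 per unit per year.
Q* = √(2DS/H) = √(2 × 57,240 × 193 / 45.82) ≈ 694.41.
Cycle time = Q*/D × 360 = 694.41 / 57,240 × 360 ≈ 4.367 days.

T ≈ 4.4 days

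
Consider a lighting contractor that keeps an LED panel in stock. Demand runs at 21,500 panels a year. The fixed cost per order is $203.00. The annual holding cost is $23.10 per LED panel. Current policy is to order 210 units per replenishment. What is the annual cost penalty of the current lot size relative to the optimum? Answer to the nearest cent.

Extra cost ≈ $9,008.84 per year

EOQ = √(2DS/H) = √(2 × 21,500 × 203 / 23.1) ≈ 614.72.
Cost at Q* = (D/Q*)S + (Q*/2)H = √(2DSH) ≈ $14,200.00.
Cost at Q = 210: (21,500/210)×203 + (210/2)×23.1 = $20,783.33 + $2,425.50 = $23,208.83.
Excess = $23,208.83 − $14,200.00 = $9,008.84.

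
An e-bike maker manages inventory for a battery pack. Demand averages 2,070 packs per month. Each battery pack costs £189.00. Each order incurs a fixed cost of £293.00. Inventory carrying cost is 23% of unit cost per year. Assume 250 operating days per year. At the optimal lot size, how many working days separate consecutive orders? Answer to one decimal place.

T ≈ 5.8 days

Annual demand D = 2,070 × 12 = 24,840.
Holding cost H = 0.23 × £189.00 = £43.4700 per unit per year.
The optimal lot size = √(2DS/H) = √(2 × 24,840 × 293 / 43.47) ≈ 578.67.
Cycle time = Q*/D × 250 = 578.67 / 24,840 × 250 ≈ 5.824 days.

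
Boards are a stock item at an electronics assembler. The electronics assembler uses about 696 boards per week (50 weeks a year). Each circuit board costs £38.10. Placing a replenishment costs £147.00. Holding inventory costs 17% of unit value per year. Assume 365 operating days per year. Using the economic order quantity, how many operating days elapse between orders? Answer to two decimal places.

T ≈ 13.18 days

Annual demand D = 696 × 50 = 34,800.
Holding cost H = 0.17 × £38.10 = £6.4770 per unit per year.
EOQ = √(2DS/H) = √(2 × 34,800 × 147 / 6.477) ≈ 1256.83.
Cycle time = Q*/D × 365 = 1256.83 / 34,800 × 365 ≈ 13.182 days.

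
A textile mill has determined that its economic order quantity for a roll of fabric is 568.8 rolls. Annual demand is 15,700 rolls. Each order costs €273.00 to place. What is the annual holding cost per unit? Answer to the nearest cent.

Squaring Q* = √(2DS/H) gives Q*² = 2DS/H.
From Q* = √(2DS/H): H = 2DS / Q*² = 2 × 15,700 × 273 / 568.8² = 26.4956.

H ≈ €26.50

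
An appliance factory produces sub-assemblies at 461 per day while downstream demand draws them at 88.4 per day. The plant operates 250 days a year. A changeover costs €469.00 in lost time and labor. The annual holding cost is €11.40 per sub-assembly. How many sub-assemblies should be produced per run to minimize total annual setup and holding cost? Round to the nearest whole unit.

Q* ≈ 1,500 sub-assemblies

Annual demand D = 88.4 × 250 = 22,100.
Production build-up factor (1 − d/p) = 1 − 88.4/461 = 0.8082.
Q* = √(2DS / (H(1 − d/p))) = √(2 × 22,100 × 469 / (11.4 × 0.8082)).
= √(20,729,800 / 9.214) ≈ 1499.941.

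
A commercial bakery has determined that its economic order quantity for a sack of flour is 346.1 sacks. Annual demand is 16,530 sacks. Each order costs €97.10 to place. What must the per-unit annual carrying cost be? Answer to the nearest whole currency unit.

H ≈ €27

Squaring Q* = √(2DS/H) gives Q*² = 2DS/H.
From Q* = √(2DS/H): H = 2DS / Q*² = 2 × 16,530 × 97.1 / 346.1² = 26.7990.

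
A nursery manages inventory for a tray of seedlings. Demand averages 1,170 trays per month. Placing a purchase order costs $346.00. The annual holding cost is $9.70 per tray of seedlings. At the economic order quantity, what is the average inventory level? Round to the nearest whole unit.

Annual demand D = 1,170 × 12 = 14,040.
Q* = √(2DS/H) = √(2 × 14,040 × 346 / 9.7) ≈ 1000.81.
Average inventory = Q*/2 ≈ 1000.81 / 2 = 500.404.

Average inventory ≈ 500 trays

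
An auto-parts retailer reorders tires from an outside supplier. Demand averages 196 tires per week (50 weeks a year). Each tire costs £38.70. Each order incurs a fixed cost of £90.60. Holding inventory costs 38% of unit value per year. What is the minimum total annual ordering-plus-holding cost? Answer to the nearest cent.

TC* ≈ £5,110.22

Annual demand D = 196 × 50 = 9,800.
Holding cost H = 0.38 × £38.70 = £14.7060 per unit per year.
EOQ = √(2DS/H) = √(2 × 9,800 × 90.6 / 14.706) ≈ 347.49.
At Q*, ordering cost (D/Q*)S equals holding cost (Q*/2)H, each = √(DSH/2).
Minimum total = √(2DSH) = √(2 × 9,800 × 90.6 × 14.706) ≈ 5110.218.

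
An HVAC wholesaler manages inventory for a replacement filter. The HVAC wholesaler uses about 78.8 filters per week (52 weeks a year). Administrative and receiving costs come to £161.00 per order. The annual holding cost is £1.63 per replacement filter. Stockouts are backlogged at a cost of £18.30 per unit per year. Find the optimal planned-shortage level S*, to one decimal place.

S* ≈ 76.8 filters

Annual demand D = 78.8 × 52 = 4,097.6.
With planned backorders, Q* = √(2DS/H) · √((H+B)/B).
√(2DS/H) = √(2 × 4,097.6 × 161 / 1.63) = 899.702.
√((H+B)/B) = √((1.63+18.3)/18.3) = 1.0436.
Q* ≈ 938.917.
S* = Q* · H/(H+B) = 938.917 × 1.63/19.93 ≈ 76.790.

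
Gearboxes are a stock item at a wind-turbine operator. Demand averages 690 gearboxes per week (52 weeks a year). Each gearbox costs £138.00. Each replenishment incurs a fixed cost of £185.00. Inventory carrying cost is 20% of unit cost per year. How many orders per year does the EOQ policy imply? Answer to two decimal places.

Annual demand D = 690 × 52 = 35,880.
Holding cost H = 0.20 × £138.00 = £27.6000 per unit per year.
Q* = √(2DS/H) = √(2 × 35,880 × 185 / 27.6) ≈ 693.54.
Orders per year = D / Q* = 35,880 / 693.54 ≈ 51.734.

N ≈ 51.73 orders per year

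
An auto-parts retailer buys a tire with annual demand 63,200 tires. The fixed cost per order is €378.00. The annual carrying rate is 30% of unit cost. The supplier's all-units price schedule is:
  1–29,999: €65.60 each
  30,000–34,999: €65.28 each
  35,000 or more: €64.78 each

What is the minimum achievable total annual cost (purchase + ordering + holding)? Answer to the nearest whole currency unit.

Holding cost per unit per year at price C is H = 0.30·C.
Candidates are each tier's EOQ (if it falls in that tier) and each price-break quantity.
EOQ at €65.60 = 1558.1 (feasible in tier 1): TC = 63,200×€65.60 + (63,200/1558.1)×378 + (1558.1/2)×0.30×€65.60 = €4,176,584.22.
EOQ at €65.28 = 1562.0 < 30000, so use break Q=30000: TC = 63,200×€65.28 + (63,200/30000.0)×378 + (30000.0/2)×0.30×€65.28 = €4,420,252.32.
EOQ at €64.78 = 1568.0 < 35000, so use break Q=35000: TC = 63,200×€64.78 + (63,200/35000.0)×378 + (35000.0/2)×0.30×€64.78 = €4,434,873.56.
Lowest total cost among the candidates is at Q = 1558.1.

TC* ≈ €4,176,584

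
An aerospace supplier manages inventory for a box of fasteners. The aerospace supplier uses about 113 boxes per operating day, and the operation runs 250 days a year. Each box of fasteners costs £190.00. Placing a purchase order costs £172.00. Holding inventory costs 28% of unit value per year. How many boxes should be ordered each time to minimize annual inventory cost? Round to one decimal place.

Annual demand D = 113 × 250 = 28,250.
Holding cost H = 0.28 × £190.00 = £53.2000 per unit per year.
EOQ = √(2DS / H) = √(2 × 28,250 × 172 / 53.2).
= √(9,718,000 / 53.2) = √182,669.1729 ≈ 427.398.

Q* ≈ 427.4 boxes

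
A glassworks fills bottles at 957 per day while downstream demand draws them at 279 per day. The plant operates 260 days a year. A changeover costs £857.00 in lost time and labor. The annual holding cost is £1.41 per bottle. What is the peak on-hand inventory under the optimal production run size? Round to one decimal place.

Annual demand D = 279 × 260 = 72,540.
Production build-up factor (1 − d/p) = 1 − 279/957 = 0.7085.
Q* = √(2DS / (H(1 − d/p))) = √(2 × 72,540 × 857 / (1.41 × 0.7085)).
= √(124,333,560 / 0.9989) ≈ 11156.443.
Maximum inventory = Q*(1 − d/p) = 11156.443 × 0.7085 ≈ 7903.938.

I_max ≈ 7,903.9 bottles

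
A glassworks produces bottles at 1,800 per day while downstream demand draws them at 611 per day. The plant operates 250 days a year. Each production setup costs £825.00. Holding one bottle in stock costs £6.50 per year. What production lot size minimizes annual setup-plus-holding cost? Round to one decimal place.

Q* ≈ 7,661.6 bottles

Annual demand D = 611 × 250 = 152,750.
Production build-up factor (1 − d/p) = 1 − 611/1,800 = 0.6606.
Q* = √(2DS / (H(1 − d/p))) = √(2 × 152,750 × 825 / (6.5 × 0.6606)).
= √(252,037,500 / 4.2936) ≈ 7661.631.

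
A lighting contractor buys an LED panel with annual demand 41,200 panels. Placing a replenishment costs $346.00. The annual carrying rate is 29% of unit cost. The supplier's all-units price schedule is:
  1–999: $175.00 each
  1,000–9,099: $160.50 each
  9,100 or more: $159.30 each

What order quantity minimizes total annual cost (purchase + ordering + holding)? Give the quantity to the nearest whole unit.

Q* ≈ 1,000 panels

Holding cost per unit per year at price C is H = 0.29·C.
Evaluate total cost at each tier's feasible EOQ or, if the EOQ is below the tier, at the tier's minimum quantity.
EOQ at $175.00 = 749.5 (feasible in tier 1): TC = 41,200×$175.00 + (41,200/749.5)×346 + (749.5/2)×0.29×$175.00 = $7,248,038.18.
EOQ at $160.50 = 782.6 < 1000, so use break Q=1000: TC = 41,200×$160.50 + (41,200/1000.0)×346 + (1000.0/2)×0.29×$160.50 = $6,650,127.70.
EOQ at $159.30 = 785.6 < 9100, so use break Q=9100: TC = 41,200×$159.30 + (41,200/9100.0)×346 + (9100.0/2)×0.29×$159.30 = $6,774,922.86.
Lowest total cost is $6,650,127.70 at Q = 1000.0.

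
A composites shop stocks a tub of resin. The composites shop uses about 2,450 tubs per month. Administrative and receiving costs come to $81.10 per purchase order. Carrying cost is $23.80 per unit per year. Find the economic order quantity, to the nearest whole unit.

Q* ≈ 448 tubs

Annual demand D = 2,450 × 12 = 29,400.
EOQ = √(2DS / H) = √(2 × 29,400 × 81.1 / 23.8).
= √(4,768,680 / 23.8) = √200,364.7059 ≈ 447.621.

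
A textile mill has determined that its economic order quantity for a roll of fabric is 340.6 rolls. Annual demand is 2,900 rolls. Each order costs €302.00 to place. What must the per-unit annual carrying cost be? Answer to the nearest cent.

Invert the EOQ relation Q*² = 2DS/H.
From Q* = √(2DS/H): H = 2DS / Q*² = 2 × 2,900 × 302 / 340.6² = 15.0989.

H ≈ €15.10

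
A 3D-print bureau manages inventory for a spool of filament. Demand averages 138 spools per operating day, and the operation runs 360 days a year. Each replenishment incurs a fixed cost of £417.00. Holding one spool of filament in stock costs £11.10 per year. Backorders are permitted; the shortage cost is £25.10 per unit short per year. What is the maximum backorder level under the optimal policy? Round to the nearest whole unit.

S* ≈ 711 spools

Annual demand D = 138 × 360 = 49,680.
With planned backorders, Q* = √(2DS/H) · √((H+B)/B).
√(2DS/H) = √(2 × 49,680 × 417 / 11.1) = 1932.023.
√((H+B)/B) = √((11.1+25.1)/25.1) = 1.2009.
Q* ≈ 2320.223.
S* = Q* · H/(H+B) = 2320.223 × 11.1/36.2 ≈ 711.450.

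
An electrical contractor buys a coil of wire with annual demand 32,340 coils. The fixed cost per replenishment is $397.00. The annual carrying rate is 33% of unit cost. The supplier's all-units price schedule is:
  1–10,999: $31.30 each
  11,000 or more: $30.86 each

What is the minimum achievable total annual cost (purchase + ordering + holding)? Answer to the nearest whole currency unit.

Holding cost per unit per year at price C is H = 0.33·C.
Candidates are each tier's EOQ (if it falls in that tier) and each price-break quantity.
EOQ at $31.30 = 1576.7 (feasible in tier 1): TC = 32,340×$31.30 + (32,340/1576.7)×397 + (1576.7/2)×0.33×$31.30 = $1,028,527.81.
EOQ at $30.86 = 1587.9 < 11000, so use break Q=11000: TC = 32,340×$30.86 + (32,340/11000.0)×397 + (11000.0/2)×0.33×$30.86 = $1,055,190.48.
Lowest total cost among the candidates is at Q = 1576.7.

TC* ≈ $1,028,528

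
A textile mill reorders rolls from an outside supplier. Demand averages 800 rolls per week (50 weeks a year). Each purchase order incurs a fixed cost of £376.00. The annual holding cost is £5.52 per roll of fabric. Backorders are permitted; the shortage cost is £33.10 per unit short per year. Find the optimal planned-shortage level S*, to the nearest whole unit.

S* ≈ 360 rolls

Annual demand D = 800 × 50 = 40,000.
With planned backorders, Q* = √(2DS/H) · √((H+B)/B).
√(2DS/H) = √(2 × 40,000 × 376 / 5.52) = 2334.368.
√((H+B)/B) = √((5.52+33.1)/33.1) = 1.0802.
Q* ≈ 2521.515.
S* = Q* · H/(H+B) = 2521.515 × 5.52/38.62 ≈ 360.403.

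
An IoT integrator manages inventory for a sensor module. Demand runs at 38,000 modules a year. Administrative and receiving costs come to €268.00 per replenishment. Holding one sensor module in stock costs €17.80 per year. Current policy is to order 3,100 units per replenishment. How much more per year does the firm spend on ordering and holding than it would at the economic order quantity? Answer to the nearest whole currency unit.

Extra cost ≈ €11,834 per year

EOQ = √(2DS/H) = √(2 × 38,000 × 268 / 17.8) ≈ 1069.71.
Cost at Q* = (D/Q*)S + (Q*/2)H = √(2DSH) ≈ €19,040.76.
Cost at Q = 3,100: (38,000/3,100)×268 + (3,100/2)×17.8 = €3,285.16 + €27,590.00 = €30,875.16.
Excess = €30,875.16 − €19,040.76 = €11,834.41.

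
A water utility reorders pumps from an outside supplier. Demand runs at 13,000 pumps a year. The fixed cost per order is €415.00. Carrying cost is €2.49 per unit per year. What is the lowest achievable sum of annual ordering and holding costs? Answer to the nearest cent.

Q* = √(2DS/H) = √(2 × 13,000 × 415 / 2.49) ≈ 2081.67.
At the optimum the two cost components are equal, so total cost = 2·(Q*/2)H = Q*·H.
Minimum total = √(2DSH) = √(2 × 13,000 × 415 × 2.49) ≈ 5183.348.

TC* ≈ €5,183.35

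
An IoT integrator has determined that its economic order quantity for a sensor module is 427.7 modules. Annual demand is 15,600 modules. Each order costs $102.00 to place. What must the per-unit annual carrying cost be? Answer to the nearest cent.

H ≈ $17.40

The basic EOQ model gives Q* = √(2DS/H); rearrange for the unknown.
From Q* = √(2DS/H): H = 2DS / Q*² = 2 × 15,600 × 102 / 427.7² = 17.3971.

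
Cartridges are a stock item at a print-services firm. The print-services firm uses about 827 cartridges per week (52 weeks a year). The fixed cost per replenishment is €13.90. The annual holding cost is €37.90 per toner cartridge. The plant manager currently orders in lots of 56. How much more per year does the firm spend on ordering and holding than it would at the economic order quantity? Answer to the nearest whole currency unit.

Annual demand D = 827 × 52 = 43,004.
EOQ = √(2DS/H) = √(2 × 43,004 × 13.9 / 37.9) ≈ 177.61.
Cost at Q* = (D/Q*)S + (Q*/2)H = √(2DSH) ≈ €6,731.26.
Cost at Q = 56: (43,004/56)×13.9 + (56/2)×37.9 = €10,674.21 + €1,061.20 = €11,735.41.
Excess = €11,735.41 − €6,731.26 = €5,004.15.

Extra cost ≈ €5,004 per year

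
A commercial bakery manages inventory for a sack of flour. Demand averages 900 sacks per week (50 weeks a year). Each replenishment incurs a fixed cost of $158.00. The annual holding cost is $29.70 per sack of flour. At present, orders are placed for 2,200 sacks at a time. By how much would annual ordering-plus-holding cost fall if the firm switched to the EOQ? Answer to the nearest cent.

Extra cost ≈ $15,351.05 per year

Annual demand D = 900 × 50 = 45,000.
EOQ = √(2DS/H) = √(2 × 45,000 × 158 / 29.7) ≈ 691.94.
Cost at Q* = (D/Q*)S + (Q*/2)H = √(2DSH) ≈ $20,550.77.
Cost at Q = 2,200: (45,000/2,200)×158 + (2,200/2)×29.7 = $3,231.82 + $32,670.00 = $35,901.82.
Excess = $35,901.82 − $20,550.77 = $15,351.05.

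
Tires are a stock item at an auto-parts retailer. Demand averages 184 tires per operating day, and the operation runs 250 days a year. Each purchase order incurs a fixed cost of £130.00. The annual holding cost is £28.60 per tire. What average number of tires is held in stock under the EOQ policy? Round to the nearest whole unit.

Annual demand D = 184 × 250 = 46,000.
Q* = √(2DS/H) = √(2 × 46,000 × 130 / 28.6) ≈ 646.67.
Average inventory = Q*/2 ≈ 646.67 / 2 = 323.335.

Average inventory ≈ 323 tires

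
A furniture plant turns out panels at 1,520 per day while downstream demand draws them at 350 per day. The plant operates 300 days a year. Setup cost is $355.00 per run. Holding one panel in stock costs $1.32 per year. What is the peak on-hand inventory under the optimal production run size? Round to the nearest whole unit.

Annual demand D = 350 × 300 = 105,000.
Production build-up factor (1 − d/p) = 1 − 350/1,520 = 0.7697.
Q* = √(2DS / (H(1 − d/p))) = √(2 × 105,000 × 355 / (1.32 × 0.7697)).
= √(74,550,000 / 1.0161) ≈ 8565.756.
Maximum inventory = Q*(1 − d/p) = 8565.756 × 0.7697 ≈ 6593.378.

I_max ≈ 6,593 panels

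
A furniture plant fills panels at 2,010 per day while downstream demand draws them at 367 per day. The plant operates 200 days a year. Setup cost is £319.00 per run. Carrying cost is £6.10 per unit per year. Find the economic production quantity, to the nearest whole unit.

Annual demand D = 367 × 200 = 73,400.
Production build-up factor (1 − d/p) = 1 − 367/2,010 = 0.8174.
Q* = √(2DS / (H(1 − d/p))) = √(2 × 73,400 × 319 / (6.1 × 0.8174)).
= √(46,829,200 / 4.9862) ≈ 3064.592.

Q* ≈ 3,065 panels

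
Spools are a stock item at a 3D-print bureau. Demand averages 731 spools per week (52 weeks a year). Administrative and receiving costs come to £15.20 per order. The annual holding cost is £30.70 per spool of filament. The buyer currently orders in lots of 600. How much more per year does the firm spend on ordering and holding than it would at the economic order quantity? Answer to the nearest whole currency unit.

Annual demand D = 731 × 52 = 38,012.
EOQ = √(2DS/H) = √(2 × 38,012 × 15.2 / 30.7) ≈ 194.01.
Cost at Q* = (D/Q*)S + (Q*/2)H = √(2DSH) ≈ £5,956.16.
Cost at Q = 600: (38,012/600)×15.2 + (600/2)×30.7 = £962.97 + £9,210.00 = £10,172.97.
Excess = £10,172.97 − £5,956.16 = £4,216.81.

Extra cost ≈ £4,217 per year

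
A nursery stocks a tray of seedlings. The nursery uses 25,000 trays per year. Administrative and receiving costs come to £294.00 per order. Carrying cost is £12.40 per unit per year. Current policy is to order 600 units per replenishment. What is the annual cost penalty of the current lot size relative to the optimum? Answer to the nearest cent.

Extra cost ≈ £2,468.89 per year

EOQ = √(2DS/H) = √(2 × 25,000 × 294 / 12.4) ≈ 1088.80.
Cost at Q* = (D/Q*)S + (Q*/2)H = √(2DSH) ≈ £13,501.11.
Cost at Q = 600: (25,000/600)×294 + (600/2)×12.4 = £12,250.00 + £3,720.00 = £15,970.00.
Excess = £15,970.00 − £13,501.11 = £2,468.89.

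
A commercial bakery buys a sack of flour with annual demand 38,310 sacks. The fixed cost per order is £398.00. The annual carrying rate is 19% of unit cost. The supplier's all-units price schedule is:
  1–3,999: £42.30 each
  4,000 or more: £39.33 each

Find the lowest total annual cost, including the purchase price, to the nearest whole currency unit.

TC* ≈ £1,525,490

Holding cost per unit per year at price C is H = 0.19·C.
Evaluate total cost at each tier's feasible EOQ or, if the EOQ is below the tier, at the tier's minimum quantity.
EOQ at £42.30 = 1947.9 (feasible in tier 1): TC = 38,310×£42.30 + (38,310/1947.9)×398 + (1947.9/2)×0.19×£42.30 = £1,636,168.24.
EOQ at £39.33 = 2020.1 < 4000, so use break Q=4000: TC = 38,310×£39.33 + (38,310/4000.0)×398 + (4000.0/2)×0.19×£39.33 = £1,525,489.54.
Lowest total cost among the candidates is at Q = 4000.0.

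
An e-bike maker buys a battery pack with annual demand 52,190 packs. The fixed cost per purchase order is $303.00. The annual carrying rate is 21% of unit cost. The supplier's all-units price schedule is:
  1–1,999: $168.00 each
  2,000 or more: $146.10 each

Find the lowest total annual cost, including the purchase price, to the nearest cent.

Holding cost per unit per year at price C is H = 0.21·C.
Candidates are each tier's EOQ (if it falls in that tier) and each price-break quantity.
EOQ at $168.00 = 946.8 (feasible in tier 1): TC = 52,190×$168.00 + (52,190/946.8)×303 + (946.8/2)×0.21×$168.00 = $8,801,323.67.
EOQ at $146.10 = 1015.3 < 2000, so use break Q=2000: TC = 52,190×$146.10 + (52,190/2000.0)×303 + (2000.0/2)×0.21×$146.10 = $7,663,546.79.
Lowest total cost among the candidates is at Q = 2000.0.

TC* ≈ $7,663,546.79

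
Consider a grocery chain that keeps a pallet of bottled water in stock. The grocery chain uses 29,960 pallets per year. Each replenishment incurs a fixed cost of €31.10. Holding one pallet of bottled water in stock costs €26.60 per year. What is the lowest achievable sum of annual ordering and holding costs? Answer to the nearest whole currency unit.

Q* = √(2DS/H) = √(2 × 29,960 × 31.1 / 26.6) ≈ 264.68.
At the optimum the two cost components are equal, so total cost = 2·(Q*/2)H = Q*·H.
Minimum total = √(2DSH) = √(2 × 29,960 × 31.1 × 26.6) ≈ 7040.555.

TC* ≈ €7,041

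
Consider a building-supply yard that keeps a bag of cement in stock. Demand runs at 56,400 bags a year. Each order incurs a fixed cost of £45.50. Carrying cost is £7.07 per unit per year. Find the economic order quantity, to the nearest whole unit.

EOQ = √(2DS / H) = √(2 × 56,400 × 45.5 / 7.07).
= √(5,132,400 / 7.07) = √725,940.5941 ≈ 852.021.

Q* ≈ 852 bags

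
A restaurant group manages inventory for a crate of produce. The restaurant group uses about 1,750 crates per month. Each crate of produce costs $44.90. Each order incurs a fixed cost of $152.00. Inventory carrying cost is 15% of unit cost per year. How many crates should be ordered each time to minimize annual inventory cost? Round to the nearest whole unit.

Annual demand D = 1,750 × 12 = 21,000.
Holding cost H = 0.15 × $44.90 = $6.7350 per unit per year.
EOQ = √(2DS / H) = √(2 × 21,000 × 152 / 6.735).
= √(6,384,000 / 6.735) = √947,884.1871 ≈ 973.593.

Q* ≈ 974 crates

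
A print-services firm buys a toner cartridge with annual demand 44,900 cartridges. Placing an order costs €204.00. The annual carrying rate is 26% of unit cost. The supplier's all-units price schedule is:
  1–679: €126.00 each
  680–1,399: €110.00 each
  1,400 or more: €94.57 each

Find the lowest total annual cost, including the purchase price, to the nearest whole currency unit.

TC* ≈ €4,269,947

Holding cost per unit per year at price C is H = 0.26·C.
Evaluate total cost at each tier's feasible EOQ or, if the EOQ is below the tier, at the tier's minimum quantity.
Tier 1 (€126.00): EOQ = 747.8 exceeds tier's upper bound 679, so this tier is dominated.
EOQ at €110.00 = 800.3 (feasible in tier 2): TC = 44,900×€110.00 + (44,900/800.3)×204 + (800.3/2)×0.26×€110.00 = €4,961,889.50.
EOQ at €94.57 = 863.2 < 1400, so use break Q=1400: TC = 44,900×€94.57 + (44,900/1400.0)×204 + (1400.0/2)×0.26×€94.57 = €4,269,947.31.
Lowest total cost among the candidates is at Q = 1400.0.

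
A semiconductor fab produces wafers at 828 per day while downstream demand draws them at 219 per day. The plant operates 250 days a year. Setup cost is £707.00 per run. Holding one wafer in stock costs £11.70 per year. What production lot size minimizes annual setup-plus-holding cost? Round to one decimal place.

Q* ≈ 2,999.4 wafers

Annual demand D = 219 × 250 = 54,750.
Production build-up factor (1 − d/p) = 1 − 219/828 = 0.7355.
Q* = √(2DS / (H(1 − d/p))) = √(2 × 54,750 × 707 / (11.7 × 0.7355)).
= √(77,416,500 / 8.6054) ≈ 2999.372.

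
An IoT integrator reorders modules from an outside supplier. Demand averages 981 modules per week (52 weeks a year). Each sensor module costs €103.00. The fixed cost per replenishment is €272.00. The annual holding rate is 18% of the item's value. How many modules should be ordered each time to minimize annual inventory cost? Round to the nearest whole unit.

Q* ≈ 1,223 modules

Annual demand D = 981 × 52 = 51,012.
Holding cost H = 0.18 × €103.00 = €18.5400 per unit per year.
EOQ = √(2DS / H) = √(2 × 51,012 × 272 / 18.54).
= √(27,750,528 / 18.54) = √1,496,792.233 ≈ 1223.435.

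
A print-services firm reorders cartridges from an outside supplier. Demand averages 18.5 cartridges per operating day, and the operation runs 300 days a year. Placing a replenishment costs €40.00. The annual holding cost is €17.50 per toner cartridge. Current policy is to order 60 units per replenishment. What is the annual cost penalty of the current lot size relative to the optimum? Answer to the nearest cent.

Extra cost ≈ €1,437.53 per year

Annual demand D = 18.5 × 300 = 5,550.
EOQ = √(2DS/H) = √(2 × 5,550 × 40 / 17.5) ≈ 159.28.
Cost at Q* = (D/Q*)S + (Q*/2)H = √(2DSH) ≈ €2,787.47.
Cost at Q = 60: (5,550/60)×40 + (60/2)×17.5 = €3,700.00 + €525.00 = €4,225.00.
Excess = €4,225.00 − €2,787.47 = €1,437.53.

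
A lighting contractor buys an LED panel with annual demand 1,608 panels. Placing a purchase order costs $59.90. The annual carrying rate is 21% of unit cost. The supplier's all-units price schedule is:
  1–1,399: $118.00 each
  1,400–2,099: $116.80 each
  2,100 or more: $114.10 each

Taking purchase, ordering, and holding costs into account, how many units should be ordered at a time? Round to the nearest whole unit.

Holding cost per unit per year at price C is H = 0.21·C.
Evaluate total cost at each tier's feasible EOQ or, if the EOQ is below the tier, at the tier's minimum quantity.
EOQ at $118.00 = 88.2 (feasible in tier 1): TC = 1,608×$118.00 + (1,608/88.2)×59.9 + (88.2/2)×0.21×$118.00 = $191,928.85.
EOQ at $116.80 = 88.6 < 1400, so use break Q=1400: TC = 1,608×$116.80 + (1,608/1400.0)×59.9 + (1400.0/2)×0.21×$116.80 = $205,052.80.
EOQ at $114.10 = 89.7 < 2100, so use break Q=2100: TC = 1,608×$114.10 + (1,608/2100.0)×59.9 + (2100.0/2)×0.21×$114.10 = $208,677.72.
Lowest total cost is $191,928.85 at Q = 88.2.

Q* ≈ 88 panels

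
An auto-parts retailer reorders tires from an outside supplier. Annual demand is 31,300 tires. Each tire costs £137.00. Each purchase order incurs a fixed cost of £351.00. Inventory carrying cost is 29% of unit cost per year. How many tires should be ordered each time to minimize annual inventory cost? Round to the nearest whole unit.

Q* ≈ 744 tires

Holding cost H = 0.29 × £137.00 = £39.7300 per unit per year.
EOQ = √(2DS / H) = √(2 × 31,300 × 351 / 39.73).
= √(21,972,600 / 39.73) = √553,048.0745 ≈ 743.672.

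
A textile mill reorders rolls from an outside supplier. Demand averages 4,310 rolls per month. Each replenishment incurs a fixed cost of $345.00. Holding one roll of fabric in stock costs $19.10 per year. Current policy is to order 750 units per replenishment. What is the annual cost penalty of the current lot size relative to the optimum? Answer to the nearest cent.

Extra cost ≈ $4,845.89 per year

Annual demand D = 4,310 × 12 = 51,720.
EOQ = √(2DS/H) = √(2 × 51,720 × 345 / 19.1) ≈ 1366.90.
Cost at Q* = (D/Q*)S + (Q*/2)H = √(2DSH) ≈ $26,107.81.
Cost at Q = 750: (51,720/750)×345 + (750/2)×19.1 = $23,791.20 + $7,162.50 = $30,953.70.
Excess = $30,953.70 − $26,107.81 = $4,845.89.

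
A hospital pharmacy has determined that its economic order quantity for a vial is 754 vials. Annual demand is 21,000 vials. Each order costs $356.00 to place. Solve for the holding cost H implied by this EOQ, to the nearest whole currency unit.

Squaring Q* = √(2DS/H) gives Q*² = 2DS/H.
From Q* = √(2DS/H): H = 2DS / Q*² = 2 × 21,000 × 356 / 754² = 26.3001.

H ≈ $26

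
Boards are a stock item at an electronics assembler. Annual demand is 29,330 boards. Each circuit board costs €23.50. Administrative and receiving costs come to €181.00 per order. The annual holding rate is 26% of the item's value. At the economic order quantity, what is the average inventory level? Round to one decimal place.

Average inventory ≈ 659.1 boards

Holding cost H = 0.26 × €23.50 = €6.1100 per unit per year.
Q* = √(2DS/H) = √(2 × 29,330 × 181 / 6.11) ≈ 1318.23.
Average inventory = Q*/2 ≈ 1318.23 / 2 = 659.113.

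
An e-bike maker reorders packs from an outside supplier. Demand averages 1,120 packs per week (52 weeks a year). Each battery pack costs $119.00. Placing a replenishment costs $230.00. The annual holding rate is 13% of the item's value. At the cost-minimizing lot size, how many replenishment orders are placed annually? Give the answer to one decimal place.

N ≈ 44.3 orders per year

Annual demand D = 1,120 × 52 = 58,240.
Holding cost H = 0.13 × $119.00 = $15.4700 per unit per year.
Q* = √(2DS/H) = √(2 × 58,240 × 230 / 15.47) ≈ 1315.97.
Orders per year = D / Q* = 58,240 / 1315.97 ≈ 44.256.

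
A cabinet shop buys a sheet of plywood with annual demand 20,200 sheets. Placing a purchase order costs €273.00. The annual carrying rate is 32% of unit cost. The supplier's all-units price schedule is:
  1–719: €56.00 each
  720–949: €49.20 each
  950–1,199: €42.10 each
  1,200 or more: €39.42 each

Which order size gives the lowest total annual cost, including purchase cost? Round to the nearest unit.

Holding cost per unit per year at price C is H = 0.32·C.
Candidates are each tier's EOQ (if it falls in that tier) and each price-break quantity.
Tier 1 (€56.00): EOQ = 784.5 exceeds tier's upper bound 719, so this tier is dominated.
EOQ at €49.20 = 837.0 (feasible in tier 2): TC = 20,200×€49.20 + (20,200/837.0)×273 + (837.0/2)×0.32×€49.20 = €1,007,017.39.
EOQ at €42.10 = 904.8 < 950, so use break Q=950: TC = 20,200×€42.10 + (20,200/950.0)×273 + (950.0/2)×0.32×€42.10 = €862,624.04.
EOQ at €39.42 = 935.1 < 1200, so use break Q=1200: TC = 20,200×€39.42 + (20,200/1200.0)×273 + (1200.0/2)×0.32×€39.42 = €808,448.14.
Lowest total cost is €808,448.14 at Q = 1200.0.

Q* ≈ 1,200 sheets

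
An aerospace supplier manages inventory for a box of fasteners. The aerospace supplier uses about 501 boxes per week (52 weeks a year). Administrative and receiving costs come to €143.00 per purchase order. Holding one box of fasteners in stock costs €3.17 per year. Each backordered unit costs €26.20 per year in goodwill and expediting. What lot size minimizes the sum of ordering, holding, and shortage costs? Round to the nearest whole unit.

Q* ≈ 1,623 boxes

Annual demand D = 501 × 52 = 26,052.
With planned backorders, Q* = √(2DS/H) · √((H+B)/B).
√(2DS/H) = √(2 × 26,052 × 143 / 3.17) = 1533.112.
√((H+B)/B) = √((3.17+26.2)/26.2) = 1.0588.
Q* ≈ 1623.212.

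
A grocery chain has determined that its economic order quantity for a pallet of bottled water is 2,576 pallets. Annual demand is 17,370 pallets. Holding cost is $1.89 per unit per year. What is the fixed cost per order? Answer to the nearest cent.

Invert the EOQ relation Q*² = 2DS/H.
From Q* = √(2DS/H): S = Q*²H / (2D) = 2,576² × 1.89 / (2 × 17,370) = 361.0137.

S ≈ $361.01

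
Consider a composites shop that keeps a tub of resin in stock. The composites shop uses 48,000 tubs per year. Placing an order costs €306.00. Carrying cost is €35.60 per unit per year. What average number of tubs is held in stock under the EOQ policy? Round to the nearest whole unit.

Average inventory ≈ 454 tubs

The optimal lot size = √(2DS/H) = √(2 × 48,000 × 306 / 35.6) ≈ 908.39.
Average inventory = Q*/2 ≈ 908.39 / 2 = 454.194.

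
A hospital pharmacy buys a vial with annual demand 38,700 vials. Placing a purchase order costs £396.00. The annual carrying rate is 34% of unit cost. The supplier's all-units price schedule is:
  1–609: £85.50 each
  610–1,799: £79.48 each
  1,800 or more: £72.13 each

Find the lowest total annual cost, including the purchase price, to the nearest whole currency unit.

TC* ≈ £2,822,017

Holding cost per unit per year at price C is H = 0.34·C.
Evaluate total cost at each tier's feasible EOQ or, if the EOQ is below the tier, at the tier's minimum quantity.
Tier 1 (£85.50): EOQ = 1026.8 exceeds tier's upper bound 609, so this tier is dominated.
EOQ at £79.48 = 1065.0 (feasible in tier 2): TC = 38,700×£79.48 + (38,700/1065.0)×396 + (1065.0/2)×0.34×£79.48 = £3,104,655.71.
EOQ at £72.13 = 1117.9 < 1800, so use break Q=1800: TC = 38,700×£72.13 + (38,700/1800.0)×396 + (1800.0/2)×0.34×£72.13 = £2,822,016.78.
Lowest total cost among the candidates is at Q = 1800.0.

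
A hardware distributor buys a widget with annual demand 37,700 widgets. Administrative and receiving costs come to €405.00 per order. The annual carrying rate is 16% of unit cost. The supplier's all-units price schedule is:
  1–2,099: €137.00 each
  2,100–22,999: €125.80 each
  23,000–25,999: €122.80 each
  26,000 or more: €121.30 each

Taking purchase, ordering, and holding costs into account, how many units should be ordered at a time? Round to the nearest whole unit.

Holding cost per unit per year at price C is H = 0.16·C.
Candidates are each tier's EOQ (if it falls in that tier) and each price-break quantity.
EOQ at €137.00 = 1180.3 (feasible in tier 1): TC = 37,700×€137.00 + (37,700/1180.3)×405 + (1180.3/2)×0.16×€137.00 = €5,190,772.21.
EOQ at €125.80 = 1231.7 < 2100, so use break Q=2100: TC = 37,700×€125.80 + (37,700/2100.0)×405 + (2100.0/2)×0.16×€125.80 = €4,771,065.11.
EOQ at €122.80 = 1246.7 < 23000, so use break Q=23000: TC = 37,700×€122.80 + (37,700/23000.0)×405 + (23000.0/2)×0.16×€122.80 = €4,856,175.85.
EOQ at €121.30 = 1254.4 < 26000, so use break Q=26000: TC = 37,700×€121.30 + (37,700/26000.0)×405 + (26000.0/2)×0.16×€121.30 = €4,825,901.25.
Lowest total cost is €4,771,065.11 at Q = 2100.0.

Q* ≈ 2,100 widgets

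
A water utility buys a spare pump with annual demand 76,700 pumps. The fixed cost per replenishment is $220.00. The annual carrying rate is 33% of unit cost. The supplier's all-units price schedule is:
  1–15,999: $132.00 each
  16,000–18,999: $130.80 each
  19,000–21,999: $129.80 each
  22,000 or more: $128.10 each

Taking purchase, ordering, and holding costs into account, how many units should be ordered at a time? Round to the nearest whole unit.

Holding cost per unit per year at price C is H = 0.33·C.
For each price level, check whether its EOQ is feasible; otherwise the best quantity at that price is the breakpoint.
EOQ at $132.00 = 880.2 (feasible in tier 1): TC = 76,700×$132.00 + (76,700/880.2)×220 + (880.2/2)×0.33×$132.00 = $10,162,741.40.
EOQ at $130.80 = 884.2 < 16000, so use break Q=16000: TC = 76,700×$130.80 + (76,700/16000.0)×220 + (16000.0/2)×0.33×$130.80 = $10,378,726.62.
EOQ at $129.80 = 887.6 < 19000, so use break Q=19000: TC = 76,700×$129.80 + (76,700/19000.0)×220 + (19000.0/2)×0.33×$129.80 = $10,363,471.11.
EOQ at $128.10 = 893.5 < 22000, so use break Q=22000: TC = 76,700×$128.10 + (76,700/22000.0)×220 + (22000.0/2)×0.33×$128.10 = $10,291,040.00.
Lowest total cost is $10,162,741.40 at Q = 880.2.

Q* ≈ 880 pumps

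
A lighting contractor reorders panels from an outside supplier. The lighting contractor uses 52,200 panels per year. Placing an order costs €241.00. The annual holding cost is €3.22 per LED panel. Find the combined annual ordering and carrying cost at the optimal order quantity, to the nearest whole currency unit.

Q* = √(2DS/H) = √(2 × 52,200 × 241 / 3.22) ≈ 2795.32.
At Q*, ordering cost (D/Q*)S equals holding cost (Q*/2)H, each = √(DSH/2).
Minimum total = √(2DSH) = √(2 × 52,200 × 241 × 3.22) ≈ 9000.916.

TC* ≈ €9,001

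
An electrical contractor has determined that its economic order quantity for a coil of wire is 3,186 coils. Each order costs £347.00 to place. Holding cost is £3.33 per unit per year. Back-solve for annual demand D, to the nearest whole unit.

Squaring Q* = √(2DS/H) gives Q*² = 2DS/H.
From Q* = √(2DS/H): D = Q*²H / (2S) = 3,186² × 3.33 / (2 × 347) = 48705.309.

D ≈ 48,705 coils per year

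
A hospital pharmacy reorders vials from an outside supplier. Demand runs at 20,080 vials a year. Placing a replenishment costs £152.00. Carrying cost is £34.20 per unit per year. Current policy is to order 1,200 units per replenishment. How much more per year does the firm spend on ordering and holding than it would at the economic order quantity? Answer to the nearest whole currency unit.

Extra cost ≈ £8,615 per year

EOQ = √(2DS/H) = √(2 × 20,080 × 152 / 34.2) ≈ 422.48.
Cost at Q* = (D/Q*)S + (Q*/2)H = √(2DSH) ≈ £14,448.80.
Cost at Q = 1,200: (20,080/1,200)×152 + (1,200/2)×34.2 = £2,543.47 + £20,520.00 = £23,063.47.
Excess = £23,063.47 − £14,448.80 = £8,614.67.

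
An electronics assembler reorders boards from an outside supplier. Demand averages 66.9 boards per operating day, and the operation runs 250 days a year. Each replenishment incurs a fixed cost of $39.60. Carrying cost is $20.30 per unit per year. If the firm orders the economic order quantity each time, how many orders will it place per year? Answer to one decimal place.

Annual demand D = 66.9 × 250 = 16,725.
EOQ = √(2DS/H) = √(2 × 16,725 × 39.6 / 20.3) ≈ 255.45.
Orders per year = D / Q* = 16,725 / 255.45 ≈ 65.474.

N ≈ 65.5 orders per year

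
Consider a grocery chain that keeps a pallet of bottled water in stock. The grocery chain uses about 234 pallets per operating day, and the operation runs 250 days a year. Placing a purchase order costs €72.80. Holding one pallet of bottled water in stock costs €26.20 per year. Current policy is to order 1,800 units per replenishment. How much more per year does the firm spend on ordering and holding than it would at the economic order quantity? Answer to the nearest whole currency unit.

Annual demand D = 234 × 250 = 58,500.
EOQ = √(2DS/H) = √(2 × 58,500 × 72.8 / 26.2) ≈ 570.17.
Cost at Q* = (D/Q*)S + (Q*/2)H = √(2DSH) ≈ €14,938.58.
Cost at Q = 1,800: (58,500/1,800)×72.8 + (1,800/2)×26.2 = €2,366.00 + €23,580.00 = €25,946.00.
Excess = €25,946.00 − €14,938.58 = €11,007.42.

Extra cost ≈ €11,007 per year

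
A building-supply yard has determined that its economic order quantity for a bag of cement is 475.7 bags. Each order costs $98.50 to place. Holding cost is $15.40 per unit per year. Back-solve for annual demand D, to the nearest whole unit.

D ≈ 17,690 bags per year

Squaring Q* = √(2DS/H) gives Q*² = 2DS/H.
From Q* = √(2DS/H): D = Q*²H / (2S) = 475.7² × 15.4 / (2 × 98.5) = 17689.713.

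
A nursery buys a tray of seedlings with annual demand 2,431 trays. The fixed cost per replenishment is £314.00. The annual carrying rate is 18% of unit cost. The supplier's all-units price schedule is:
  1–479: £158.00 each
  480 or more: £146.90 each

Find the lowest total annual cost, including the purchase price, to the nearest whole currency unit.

Holding cost per unit per year at price C is H = 0.18·C.
Candidates are each tier's EOQ (if it falls in that tier) and each price-break quantity.
EOQ at £158.00 = 231.7 (feasible in tier 1): TC = 2,431×£158.00 + (2,431/231.7)×314 + (231.7/2)×0.18×£158.00 = £390,687.27.
EOQ at £146.90 = 240.3 < 480, so use break Q=480: TC = 2,431×£146.90 + (2,431/480.0)×314 + (480.0/2)×0.18×£146.90 = £365,050.26.
Lowest total cost among the candidates is at Q = 480.0.

TC* ≈ £365,050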